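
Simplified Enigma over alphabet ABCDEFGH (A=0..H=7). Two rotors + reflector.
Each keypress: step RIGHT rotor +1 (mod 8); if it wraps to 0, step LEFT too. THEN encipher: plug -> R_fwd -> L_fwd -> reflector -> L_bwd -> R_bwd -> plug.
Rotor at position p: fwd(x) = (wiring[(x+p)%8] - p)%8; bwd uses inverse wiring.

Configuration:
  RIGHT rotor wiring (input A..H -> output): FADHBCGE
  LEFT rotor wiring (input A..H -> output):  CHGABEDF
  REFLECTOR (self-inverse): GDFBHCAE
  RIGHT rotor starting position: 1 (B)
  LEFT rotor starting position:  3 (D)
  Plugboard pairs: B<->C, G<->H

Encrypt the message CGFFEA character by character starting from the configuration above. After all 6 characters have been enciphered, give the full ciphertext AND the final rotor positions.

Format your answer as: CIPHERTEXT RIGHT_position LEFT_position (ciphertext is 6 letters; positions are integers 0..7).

Answer: GADACC 7 3

Derivation:
Char 1 ('C'): step: R->2, L=3; C->plug->B->R->F->L->H->refl->E->L'->G->R'->H->plug->G
Char 2 ('G'): step: R->3, L=3; G->plug->H->R->A->L->F->refl->C->L'->E->R'->A->plug->A
Char 3 ('F'): step: R->4, L=3; F->plug->F->R->E->L->C->refl->F->L'->A->R'->D->plug->D
Char 4 ('F'): step: R->5, L=3; F->plug->F->R->G->L->E->refl->H->L'->F->R'->A->plug->A
Char 5 ('E'): step: R->6, L=3; E->plug->E->R->F->L->H->refl->E->L'->G->R'->B->plug->C
Char 6 ('A'): step: R->7, L=3; A->plug->A->R->F->L->H->refl->E->L'->G->R'->B->plug->C
Final: ciphertext=GADACC, RIGHT=7, LEFT=3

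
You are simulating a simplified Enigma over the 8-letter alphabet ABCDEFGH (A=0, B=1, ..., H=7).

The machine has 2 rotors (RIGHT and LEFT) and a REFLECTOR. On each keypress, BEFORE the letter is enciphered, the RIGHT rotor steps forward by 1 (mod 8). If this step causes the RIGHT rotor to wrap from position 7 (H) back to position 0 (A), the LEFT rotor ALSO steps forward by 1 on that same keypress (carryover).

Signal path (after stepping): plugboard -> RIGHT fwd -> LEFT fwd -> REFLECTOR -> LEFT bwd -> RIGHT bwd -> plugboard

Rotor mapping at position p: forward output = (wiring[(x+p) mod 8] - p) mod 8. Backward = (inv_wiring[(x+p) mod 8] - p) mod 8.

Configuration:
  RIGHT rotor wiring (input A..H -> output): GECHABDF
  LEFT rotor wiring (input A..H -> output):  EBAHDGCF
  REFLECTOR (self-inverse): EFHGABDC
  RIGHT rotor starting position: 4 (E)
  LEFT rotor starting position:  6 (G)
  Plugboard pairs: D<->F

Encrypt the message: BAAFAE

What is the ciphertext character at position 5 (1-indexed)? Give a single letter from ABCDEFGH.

Char 1 ('B'): step: R->5, L=6; B->plug->B->R->G->L->F->refl->B->L'->F->R'->F->plug->D
Char 2 ('A'): step: R->6, L=6; A->plug->A->R->F->L->B->refl->F->L'->G->R'->D->plug->F
Char 3 ('A'): step: R->7, L=6; A->plug->A->R->G->L->F->refl->B->L'->F->R'->C->plug->C
Char 4 ('F'): step: R->0, L->7 (L advanced); F->plug->D->R->H->L->D->refl->G->L'->A->R'->E->plug->E
Char 5 ('A'): step: R->1, L=7; A->plug->A->R->D->L->B->refl->F->L'->B->R'->B->plug->B

B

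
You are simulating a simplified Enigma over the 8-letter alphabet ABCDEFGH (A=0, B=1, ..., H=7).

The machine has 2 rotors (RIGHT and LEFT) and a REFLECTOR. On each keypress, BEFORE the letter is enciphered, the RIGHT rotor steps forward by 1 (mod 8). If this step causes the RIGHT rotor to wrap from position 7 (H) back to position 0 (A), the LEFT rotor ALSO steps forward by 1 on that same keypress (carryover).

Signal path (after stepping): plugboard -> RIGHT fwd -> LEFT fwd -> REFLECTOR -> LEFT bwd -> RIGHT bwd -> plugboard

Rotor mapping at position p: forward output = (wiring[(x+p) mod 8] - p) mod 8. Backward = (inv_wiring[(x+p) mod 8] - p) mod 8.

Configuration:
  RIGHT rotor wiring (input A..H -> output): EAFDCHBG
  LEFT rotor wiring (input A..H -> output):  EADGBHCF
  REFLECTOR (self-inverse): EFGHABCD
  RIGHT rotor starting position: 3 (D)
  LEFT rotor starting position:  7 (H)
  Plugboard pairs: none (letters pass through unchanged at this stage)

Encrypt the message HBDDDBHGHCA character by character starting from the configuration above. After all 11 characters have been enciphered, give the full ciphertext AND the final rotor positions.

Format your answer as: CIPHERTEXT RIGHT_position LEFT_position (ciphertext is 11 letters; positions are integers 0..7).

Char 1 ('H'): step: R->4, L=7; H->plug->H->R->H->L->D->refl->H->L'->E->R'->F->plug->F
Char 2 ('B'): step: R->5, L=7; B->plug->B->R->E->L->H->refl->D->L'->H->R'->D->plug->D
Char 3 ('D'): step: R->6, L=7; D->plug->D->R->C->L->B->refl->F->L'->B->R'->H->plug->H
Char 4 ('D'): step: R->7, L=7; D->plug->D->R->G->L->A->refl->E->L'->D->R'->F->plug->F
Char 5 ('D'): step: R->0, L->0 (L advanced); D->plug->D->R->D->L->G->refl->C->L'->G->R'->H->plug->H
Char 6 ('B'): step: R->1, L=0; B->plug->B->R->E->L->B->refl->F->L'->H->R'->A->plug->A
Char 7 ('H'): step: R->2, L=0; H->plug->H->R->G->L->C->refl->G->L'->D->R'->A->plug->A
Char 8 ('G'): step: R->3, L=0; G->plug->G->R->F->L->H->refl->D->L'->C->R'->H->plug->H
Char 9 ('H'): step: R->4, L=0; H->plug->H->R->H->L->F->refl->B->L'->E->R'->F->plug->F
Char 10 ('C'): step: R->5, L=0; C->plug->C->R->B->L->A->refl->E->L'->A->R'->F->plug->F
Char 11 ('A'): step: R->6, L=0; A->plug->A->R->D->L->G->refl->C->L'->G->R'->C->plug->C
Final: ciphertext=FDHFHAAHFFC, RIGHT=6, LEFT=0

Answer: FDHFHAAHFFC 6 0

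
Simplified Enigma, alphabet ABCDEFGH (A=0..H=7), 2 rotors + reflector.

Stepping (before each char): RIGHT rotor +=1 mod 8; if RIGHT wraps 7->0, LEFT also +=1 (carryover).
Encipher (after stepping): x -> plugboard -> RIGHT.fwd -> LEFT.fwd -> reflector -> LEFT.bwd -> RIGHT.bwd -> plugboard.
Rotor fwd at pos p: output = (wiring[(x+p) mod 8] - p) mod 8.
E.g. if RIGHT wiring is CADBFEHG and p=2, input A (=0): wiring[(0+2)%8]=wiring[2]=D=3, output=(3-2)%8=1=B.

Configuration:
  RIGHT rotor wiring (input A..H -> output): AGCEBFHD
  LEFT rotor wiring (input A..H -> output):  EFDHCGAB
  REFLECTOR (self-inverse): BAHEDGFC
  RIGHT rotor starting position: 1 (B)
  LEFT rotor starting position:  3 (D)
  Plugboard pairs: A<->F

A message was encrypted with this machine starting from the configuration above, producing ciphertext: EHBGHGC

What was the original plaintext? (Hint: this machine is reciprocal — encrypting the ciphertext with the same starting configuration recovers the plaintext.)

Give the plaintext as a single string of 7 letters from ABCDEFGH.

Char 1 ('E'): step: R->2, L=3; E->plug->E->R->F->L->B->refl->A->L'->H->R'->C->plug->C
Char 2 ('H'): step: R->3, L=3; H->plug->H->R->H->L->A->refl->B->L'->F->R'->F->plug->A
Char 3 ('B'): step: R->4, L=3; B->plug->B->R->B->L->H->refl->C->L'->G->R'->G->plug->G
Char 4 ('G'): step: R->5, L=3; G->plug->G->R->H->L->A->refl->B->L'->F->R'->F->plug->A
Char 5 ('H'): step: R->6, L=3; H->plug->H->R->H->L->A->refl->B->L'->F->R'->B->plug->B
Char 6 ('G'): step: R->7, L=3; G->plug->G->R->G->L->C->refl->H->L'->B->R'->B->plug->B
Char 7 ('C'): step: R->0, L->4 (L advanced); C->plug->C->R->C->L->E->refl->D->L'->H->R'->G->plug->G

Answer: CAGABBG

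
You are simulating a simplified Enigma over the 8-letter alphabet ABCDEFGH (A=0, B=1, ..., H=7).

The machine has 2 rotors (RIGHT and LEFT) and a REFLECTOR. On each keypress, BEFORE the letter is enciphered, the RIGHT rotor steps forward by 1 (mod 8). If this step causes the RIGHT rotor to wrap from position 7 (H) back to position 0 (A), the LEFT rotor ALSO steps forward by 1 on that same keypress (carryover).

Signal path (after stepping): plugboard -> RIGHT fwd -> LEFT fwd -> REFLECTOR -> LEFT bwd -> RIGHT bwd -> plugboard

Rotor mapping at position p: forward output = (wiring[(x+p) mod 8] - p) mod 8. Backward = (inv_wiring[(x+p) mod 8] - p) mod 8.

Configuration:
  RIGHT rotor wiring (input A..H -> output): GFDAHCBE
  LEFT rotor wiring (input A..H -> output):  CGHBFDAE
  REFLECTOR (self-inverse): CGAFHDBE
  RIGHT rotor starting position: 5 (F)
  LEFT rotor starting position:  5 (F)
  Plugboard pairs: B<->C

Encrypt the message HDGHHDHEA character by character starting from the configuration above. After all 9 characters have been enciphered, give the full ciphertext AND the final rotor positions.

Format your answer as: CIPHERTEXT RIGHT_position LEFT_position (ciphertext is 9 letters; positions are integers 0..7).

Char 1 ('H'): step: R->6, L=5; H->plug->H->R->E->L->B->refl->G->L'->A->R'->C->plug->B
Char 2 ('D'): step: R->7, L=5; D->plug->D->R->E->L->B->refl->G->L'->A->R'->F->plug->F
Char 3 ('G'): step: R->0, L->6 (L advanced); G->plug->G->R->B->L->G->refl->B->L'->E->R'->H->plug->H
Char 4 ('H'): step: R->1, L=6; H->plug->H->R->F->L->D->refl->F->L'->H->R'->C->plug->B
Char 5 ('H'): step: R->2, L=6; H->plug->H->R->D->L->A->refl->C->L'->A->R'->D->plug->D
Char 6 ('D'): step: R->3, L=6; D->plug->D->R->G->L->H->refl->E->L'->C->R'->G->plug->G
Char 7 ('H'): step: R->4, L=6; H->plug->H->R->E->L->B->refl->G->L'->B->R'->F->plug->F
Char 8 ('E'): step: R->5, L=6; E->plug->E->R->A->L->C->refl->A->L'->D->R'->G->plug->G
Char 9 ('A'): step: R->6, L=6; A->plug->A->R->D->L->A->refl->C->L'->A->R'->C->plug->B
Final: ciphertext=BFHBDGFGB, RIGHT=6, LEFT=6

Answer: BFHBDGFGB 6 6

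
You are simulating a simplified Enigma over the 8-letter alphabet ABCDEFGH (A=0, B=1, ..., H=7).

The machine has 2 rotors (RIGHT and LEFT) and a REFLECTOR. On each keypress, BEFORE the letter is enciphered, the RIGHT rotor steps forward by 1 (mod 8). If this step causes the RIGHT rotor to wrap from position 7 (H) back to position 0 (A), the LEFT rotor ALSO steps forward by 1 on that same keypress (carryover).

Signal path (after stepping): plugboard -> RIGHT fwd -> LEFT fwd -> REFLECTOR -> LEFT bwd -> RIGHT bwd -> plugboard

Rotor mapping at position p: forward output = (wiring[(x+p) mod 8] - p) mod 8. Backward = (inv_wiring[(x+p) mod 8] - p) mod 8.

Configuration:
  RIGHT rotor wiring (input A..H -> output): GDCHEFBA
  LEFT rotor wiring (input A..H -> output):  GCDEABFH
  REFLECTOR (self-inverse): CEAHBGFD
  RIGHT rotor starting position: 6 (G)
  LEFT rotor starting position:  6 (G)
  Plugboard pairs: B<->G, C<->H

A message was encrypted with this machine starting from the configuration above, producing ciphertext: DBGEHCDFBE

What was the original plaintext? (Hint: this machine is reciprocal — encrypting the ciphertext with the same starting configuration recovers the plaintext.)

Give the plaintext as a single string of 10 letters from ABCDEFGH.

Char 1 ('D'): step: R->7, L=6; D->plug->D->R->D->L->E->refl->B->L'->B->R'->A->plug->A
Char 2 ('B'): step: R->0, L->7 (L advanced); B->plug->G->R->B->L->H->refl->D->L'->C->R'->C->plug->H
Char 3 ('G'): step: R->1, L=7; G->plug->B->R->B->L->H->refl->D->L'->C->R'->A->plug->A
Char 4 ('E'): step: R->2, L=7; E->plug->E->R->H->L->G->refl->F->L'->E->R'->G->plug->B
Char 5 ('H'): step: R->3, L=7; H->plug->C->R->C->L->D->refl->H->L'->B->R'->B->plug->G
Char 6 ('C'): step: R->4, L=7; C->plug->H->R->D->L->E->refl->B->L'->F->R'->C->plug->H
Char 7 ('D'): step: R->5, L=7; D->plug->D->R->B->L->H->refl->D->L'->C->R'->G->plug->B
Char 8 ('F'): step: R->6, L=7; F->plug->F->R->B->L->H->refl->D->L'->C->R'->B->plug->G
Char 9 ('B'): step: R->7, L=7; B->plug->G->R->G->L->C->refl->A->L'->A->R'->E->plug->E
Char 10 ('E'): step: R->0, L->0 (L advanced); E->plug->E->R->E->L->A->refl->C->L'->B->R'->G->plug->B

Answer: AHABGHBGEB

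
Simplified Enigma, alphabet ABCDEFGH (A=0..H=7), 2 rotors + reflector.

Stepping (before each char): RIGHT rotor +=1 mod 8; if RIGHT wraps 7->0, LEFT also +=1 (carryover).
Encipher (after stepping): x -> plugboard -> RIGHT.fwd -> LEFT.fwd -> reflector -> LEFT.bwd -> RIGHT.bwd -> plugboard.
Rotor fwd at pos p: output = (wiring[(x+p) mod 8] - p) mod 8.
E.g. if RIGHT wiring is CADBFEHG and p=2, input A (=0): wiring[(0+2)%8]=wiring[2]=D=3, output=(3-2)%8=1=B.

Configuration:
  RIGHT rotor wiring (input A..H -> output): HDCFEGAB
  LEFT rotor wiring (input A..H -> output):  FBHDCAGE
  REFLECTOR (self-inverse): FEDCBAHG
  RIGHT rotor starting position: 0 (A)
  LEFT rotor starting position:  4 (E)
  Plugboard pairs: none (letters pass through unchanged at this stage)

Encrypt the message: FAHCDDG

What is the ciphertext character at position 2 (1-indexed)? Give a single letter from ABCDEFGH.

Char 1 ('F'): step: R->1, L=4; F->plug->F->R->H->L->H->refl->G->L'->A->R'->G->plug->G
Char 2 ('A'): step: R->2, L=4; A->plug->A->R->A->L->G->refl->H->L'->H->R'->F->plug->F

F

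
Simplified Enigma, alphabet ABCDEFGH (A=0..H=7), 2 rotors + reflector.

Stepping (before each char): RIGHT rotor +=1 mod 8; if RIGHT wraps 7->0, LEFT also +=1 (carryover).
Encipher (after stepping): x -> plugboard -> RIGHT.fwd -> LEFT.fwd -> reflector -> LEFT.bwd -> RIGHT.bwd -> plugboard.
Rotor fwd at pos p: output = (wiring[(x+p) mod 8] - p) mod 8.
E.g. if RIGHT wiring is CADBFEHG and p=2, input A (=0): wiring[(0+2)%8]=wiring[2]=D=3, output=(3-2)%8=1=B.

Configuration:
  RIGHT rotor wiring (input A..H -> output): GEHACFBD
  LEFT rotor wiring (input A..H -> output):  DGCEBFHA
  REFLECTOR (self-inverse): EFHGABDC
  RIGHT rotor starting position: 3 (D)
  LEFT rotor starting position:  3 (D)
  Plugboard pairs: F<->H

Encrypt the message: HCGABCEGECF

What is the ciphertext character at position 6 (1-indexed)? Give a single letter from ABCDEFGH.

Char 1 ('H'): step: R->4, L=3; H->plug->F->R->A->L->B->refl->F->L'->E->R'->H->plug->F
Char 2 ('C'): step: R->5, L=3; C->plug->C->R->G->L->D->refl->G->L'->B->R'->D->plug->D
Char 3 ('G'): step: R->6, L=3; G->plug->G->R->E->L->F->refl->B->L'->A->R'->C->plug->C
Char 4 ('A'): step: R->7, L=3; A->plug->A->R->E->L->F->refl->B->L'->A->R'->D->plug->D
Char 5 ('B'): step: R->0, L->4 (L advanced); B->plug->B->R->E->L->H->refl->C->L'->F->R'->F->plug->H
Char 6 ('C'): step: R->1, L=4; C->plug->C->R->H->L->A->refl->E->L'->D->R'->A->plug->A

A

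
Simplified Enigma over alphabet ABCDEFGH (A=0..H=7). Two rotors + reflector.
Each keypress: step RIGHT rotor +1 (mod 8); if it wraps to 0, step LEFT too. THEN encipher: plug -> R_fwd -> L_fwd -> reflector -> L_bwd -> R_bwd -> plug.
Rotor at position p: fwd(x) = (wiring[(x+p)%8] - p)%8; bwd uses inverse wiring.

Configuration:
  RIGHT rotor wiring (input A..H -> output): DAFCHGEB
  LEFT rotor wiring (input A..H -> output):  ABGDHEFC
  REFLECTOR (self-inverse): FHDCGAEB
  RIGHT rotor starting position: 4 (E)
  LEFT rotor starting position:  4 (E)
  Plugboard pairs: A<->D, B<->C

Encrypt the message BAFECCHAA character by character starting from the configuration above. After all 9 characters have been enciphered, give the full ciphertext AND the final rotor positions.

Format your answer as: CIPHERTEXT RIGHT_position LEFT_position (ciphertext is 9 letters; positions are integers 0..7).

Answer: EEADABABB 5 5

Derivation:
Char 1 ('B'): step: R->5, L=4; B->plug->C->R->E->L->E->refl->G->L'->D->R'->E->plug->E
Char 2 ('A'): step: R->6, L=4; A->plug->D->R->C->L->B->refl->H->L'->H->R'->E->plug->E
Char 3 ('F'): step: R->7, L=4; F->plug->F->R->A->L->D->refl->C->L'->G->R'->D->plug->A
Char 4 ('E'): step: R->0, L->5 (L advanced); E->plug->E->R->H->L->C->refl->D->L'->D->R'->A->plug->D
Char 5 ('C'): step: R->1, L=5; C->plug->B->R->E->L->E->refl->G->L'->G->R'->D->plug->A
Char 6 ('C'): step: R->2, L=5; C->plug->B->R->A->L->H->refl->B->L'->F->R'->C->plug->B
Char 7 ('H'): step: R->3, L=5; H->plug->H->R->C->L->F->refl->A->L'->B->R'->D->plug->A
Char 8 ('A'): step: R->4, L=5; A->plug->D->R->F->L->B->refl->H->L'->A->R'->C->plug->B
Char 9 ('A'): step: R->5, L=5; A->plug->D->R->G->L->G->refl->E->L'->E->R'->C->plug->B
Final: ciphertext=EEADABABB, RIGHT=5, LEFT=5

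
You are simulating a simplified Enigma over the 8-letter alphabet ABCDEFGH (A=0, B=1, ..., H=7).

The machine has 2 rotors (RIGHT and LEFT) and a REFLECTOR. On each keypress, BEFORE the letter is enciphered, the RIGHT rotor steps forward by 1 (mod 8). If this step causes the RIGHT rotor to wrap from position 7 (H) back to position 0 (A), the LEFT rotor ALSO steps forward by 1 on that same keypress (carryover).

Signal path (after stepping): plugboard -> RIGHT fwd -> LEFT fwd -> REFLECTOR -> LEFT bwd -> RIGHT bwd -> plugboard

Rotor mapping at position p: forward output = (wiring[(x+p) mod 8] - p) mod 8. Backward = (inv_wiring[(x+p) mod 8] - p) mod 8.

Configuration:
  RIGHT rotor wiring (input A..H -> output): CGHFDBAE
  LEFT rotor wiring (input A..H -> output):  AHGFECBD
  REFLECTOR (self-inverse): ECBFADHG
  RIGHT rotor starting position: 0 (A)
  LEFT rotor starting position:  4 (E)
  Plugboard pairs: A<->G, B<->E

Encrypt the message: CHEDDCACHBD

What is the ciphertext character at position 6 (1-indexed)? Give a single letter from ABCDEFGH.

Char 1 ('C'): step: R->1, L=4; C->plug->C->R->E->L->E->refl->A->L'->A->R'->E->plug->B
Char 2 ('H'): step: R->2, L=4; H->plug->H->R->E->L->E->refl->A->L'->A->R'->G->plug->A
Char 3 ('E'): step: R->3, L=4; E->plug->B->R->A->L->A->refl->E->L'->E->R'->H->plug->H
Char 4 ('D'): step: R->4, L=4; D->plug->D->R->A->L->A->refl->E->L'->E->R'->C->plug->C
Char 5 ('D'): step: R->5, L=4; D->plug->D->R->F->L->D->refl->F->L'->C->R'->F->plug->F
Char 6 ('C'): step: R->6, L=4; C->plug->C->R->E->L->E->refl->A->L'->A->R'->D->plug->D

D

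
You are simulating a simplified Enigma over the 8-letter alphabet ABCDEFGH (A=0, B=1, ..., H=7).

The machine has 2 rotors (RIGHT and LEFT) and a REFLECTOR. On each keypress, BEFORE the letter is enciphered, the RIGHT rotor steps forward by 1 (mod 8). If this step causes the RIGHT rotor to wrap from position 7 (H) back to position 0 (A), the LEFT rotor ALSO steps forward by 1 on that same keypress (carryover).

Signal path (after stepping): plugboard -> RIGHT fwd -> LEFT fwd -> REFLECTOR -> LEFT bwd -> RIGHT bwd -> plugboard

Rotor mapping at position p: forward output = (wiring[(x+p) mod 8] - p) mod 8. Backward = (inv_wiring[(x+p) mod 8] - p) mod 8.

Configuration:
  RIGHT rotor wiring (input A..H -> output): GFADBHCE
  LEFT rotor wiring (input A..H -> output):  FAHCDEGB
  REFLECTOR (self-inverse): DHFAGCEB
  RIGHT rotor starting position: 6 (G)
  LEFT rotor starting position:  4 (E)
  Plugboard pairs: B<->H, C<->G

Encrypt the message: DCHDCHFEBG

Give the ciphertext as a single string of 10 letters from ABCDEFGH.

Answer: GFGADCBDEE

Derivation:
Char 1 ('D'): step: R->7, L=4; D->plug->D->R->B->L->A->refl->D->L'->G->R'->C->plug->G
Char 2 ('C'): step: R->0, L->5 (L advanced); C->plug->G->R->C->L->E->refl->G->L'->H->R'->F->plug->F
Char 3 ('H'): step: R->1, L=5; H->plug->B->R->H->L->G->refl->E->L'->C->R'->C->plug->G
Char 4 ('D'): step: R->2, L=5; D->plug->D->R->F->L->C->refl->F->L'->G->R'->A->plug->A
Char 5 ('C'): step: R->3, L=5; C->plug->G->R->C->L->E->refl->G->L'->H->R'->D->plug->D
Char 6 ('H'): step: R->4, L=5; H->plug->B->R->D->L->A->refl->D->L'->E->R'->G->plug->C
Char 7 ('F'): step: R->5, L=5; F->plug->F->R->D->L->A->refl->D->L'->E->R'->H->plug->B
Char 8 ('E'): step: R->6, L=5; E->plug->E->R->C->L->E->refl->G->L'->H->R'->D->plug->D
Char 9 ('B'): step: R->7, L=5; B->plug->H->R->D->L->A->refl->D->L'->E->R'->E->plug->E
Char 10 ('G'): step: R->0, L->6 (L advanced); G->plug->C->R->A->L->A->refl->D->L'->B->R'->E->plug->E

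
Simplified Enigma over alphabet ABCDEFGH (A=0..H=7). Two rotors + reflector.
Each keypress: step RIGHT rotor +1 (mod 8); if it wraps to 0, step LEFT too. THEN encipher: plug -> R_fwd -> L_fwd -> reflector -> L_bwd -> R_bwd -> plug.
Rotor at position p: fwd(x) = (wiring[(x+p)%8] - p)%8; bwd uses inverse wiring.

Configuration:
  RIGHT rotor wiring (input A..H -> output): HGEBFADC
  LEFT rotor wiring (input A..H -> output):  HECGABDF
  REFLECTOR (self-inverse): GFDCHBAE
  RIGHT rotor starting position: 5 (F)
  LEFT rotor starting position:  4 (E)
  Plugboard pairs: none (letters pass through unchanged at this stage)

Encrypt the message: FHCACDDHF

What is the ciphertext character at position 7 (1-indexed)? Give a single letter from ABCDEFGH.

Char 1 ('F'): step: R->6, L=4; F->plug->F->R->D->L->B->refl->F->L'->B->R'->C->plug->C
Char 2 ('H'): step: R->7, L=4; H->plug->H->R->E->L->D->refl->C->L'->H->R'->C->plug->C
Char 3 ('C'): step: R->0, L->5 (L advanced); C->plug->C->R->E->L->H->refl->E->L'->A->R'->F->plug->F
Char 4 ('A'): step: R->1, L=5; A->plug->A->R->F->L->F->refl->B->L'->G->R'->H->plug->H
Char 5 ('C'): step: R->2, L=5; C->plug->C->R->D->L->C->refl->D->L'->H->R'->B->plug->B
Char 6 ('D'): step: R->3, L=5; D->plug->D->R->A->L->E->refl->H->L'->E->R'->F->plug->F
Char 7 ('D'): step: R->4, L=5; D->plug->D->R->G->L->B->refl->F->L'->F->R'->H->plug->H

H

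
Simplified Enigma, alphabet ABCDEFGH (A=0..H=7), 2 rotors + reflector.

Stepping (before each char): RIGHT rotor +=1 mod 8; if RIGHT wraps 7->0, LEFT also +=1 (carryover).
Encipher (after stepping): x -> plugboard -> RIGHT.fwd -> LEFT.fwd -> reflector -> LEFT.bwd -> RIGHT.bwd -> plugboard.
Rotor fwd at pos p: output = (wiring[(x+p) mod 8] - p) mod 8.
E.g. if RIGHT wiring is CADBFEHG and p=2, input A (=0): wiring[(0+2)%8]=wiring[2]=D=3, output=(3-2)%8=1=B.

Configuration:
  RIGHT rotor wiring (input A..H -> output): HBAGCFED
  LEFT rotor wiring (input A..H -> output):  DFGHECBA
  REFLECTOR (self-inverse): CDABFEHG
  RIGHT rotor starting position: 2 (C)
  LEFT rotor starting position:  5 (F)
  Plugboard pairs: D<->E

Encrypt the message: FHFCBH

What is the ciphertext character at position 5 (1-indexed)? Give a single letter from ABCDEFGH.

Char 1 ('F'): step: R->3, L=5; F->plug->F->R->E->L->A->refl->C->L'->G->R'->G->plug->G
Char 2 ('H'): step: R->4, L=5; H->plug->H->R->C->L->D->refl->B->L'->F->R'->F->plug->F
Char 3 ('F'): step: R->5, L=5; F->plug->F->R->D->L->G->refl->H->L'->H->R'->B->plug->B
Char 4 ('C'): step: R->6, L=5; C->plug->C->R->B->L->E->refl->F->L'->A->R'->F->plug->F
Char 5 ('B'): step: R->7, L=5; B->plug->B->R->A->L->F->refl->E->L'->B->R'->D->plug->E

E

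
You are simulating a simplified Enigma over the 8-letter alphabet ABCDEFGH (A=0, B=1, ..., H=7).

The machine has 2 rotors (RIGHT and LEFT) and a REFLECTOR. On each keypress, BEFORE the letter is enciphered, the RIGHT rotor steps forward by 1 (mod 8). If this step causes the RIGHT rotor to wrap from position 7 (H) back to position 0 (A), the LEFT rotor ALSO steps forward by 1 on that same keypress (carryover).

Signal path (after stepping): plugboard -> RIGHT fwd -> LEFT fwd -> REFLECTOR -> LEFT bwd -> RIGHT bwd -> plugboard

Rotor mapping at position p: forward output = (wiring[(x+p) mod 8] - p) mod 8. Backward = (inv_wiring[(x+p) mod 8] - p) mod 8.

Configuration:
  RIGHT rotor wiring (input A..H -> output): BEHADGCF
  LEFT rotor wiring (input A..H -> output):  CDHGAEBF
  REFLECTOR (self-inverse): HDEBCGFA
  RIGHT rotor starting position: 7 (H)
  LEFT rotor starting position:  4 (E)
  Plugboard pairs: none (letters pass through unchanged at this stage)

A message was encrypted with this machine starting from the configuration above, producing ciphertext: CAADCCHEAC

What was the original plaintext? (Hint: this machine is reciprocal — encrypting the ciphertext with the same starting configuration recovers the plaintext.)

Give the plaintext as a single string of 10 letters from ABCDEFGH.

Answer: FGCFAFFCHA

Derivation:
Char 1 ('C'): step: R->0, L->5 (L advanced); C->plug->C->R->H->L->D->refl->B->L'->G->R'->F->plug->F
Char 2 ('A'): step: R->1, L=5; A->plug->A->R->D->L->F->refl->G->L'->E->R'->G->plug->G
Char 3 ('A'): step: R->2, L=5; A->plug->A->R->F->L->C->refl->E->L'->B->R'->C->plug->C
Char 4 ('D'): step: R->3, L=5; D->plug->D->R->H->L->D->refl->B->L'->G->R'->F->plug->F
Char 5 ('C'): step: R->4, L=5; C->plug->C->R->G->L->B->refl->D->L'->H->R'->A->plug->A
Char 6 ('C'): step: R->5, L=5; C->plug->C->R->A->L->H->refl->A->L'->C->R'->F->plug->F
Char 7 ('H'): step: R->6, L=5; H->plug->H->R->A->L->H->refl->A->L'->C->R'->F->plug->F
Char 8 ('E'): step: R->7, L=5; E->plug->E->R->B->L->E->refl->C->L'->F->R'->C->plug->C
Char 9 ('A'): step: R->0, L->6 (L advanced); A->plug->A->R->B->L->H->refl->A->L'->F->R'->H->plug->H
Char 10 ('C'): step: R->1, L=6; C->plug->C->R->H->L->G->refl->F->L'->D->R'->A->plug->A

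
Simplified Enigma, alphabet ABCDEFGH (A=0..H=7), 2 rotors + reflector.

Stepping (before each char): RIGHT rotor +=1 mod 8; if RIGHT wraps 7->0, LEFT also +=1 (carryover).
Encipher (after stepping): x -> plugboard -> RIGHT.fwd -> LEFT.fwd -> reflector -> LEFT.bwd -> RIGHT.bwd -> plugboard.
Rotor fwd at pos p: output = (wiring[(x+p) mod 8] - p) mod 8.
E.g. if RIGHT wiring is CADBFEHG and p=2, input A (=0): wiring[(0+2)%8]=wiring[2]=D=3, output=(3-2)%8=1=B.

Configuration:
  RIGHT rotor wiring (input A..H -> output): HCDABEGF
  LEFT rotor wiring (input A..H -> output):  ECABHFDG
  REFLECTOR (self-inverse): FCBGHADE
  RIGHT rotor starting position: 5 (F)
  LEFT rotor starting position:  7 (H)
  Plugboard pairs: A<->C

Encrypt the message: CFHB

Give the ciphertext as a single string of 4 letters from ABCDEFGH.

Char 1 ('C'): step: R->6, L=7; C->plug->A->R->A->L->H->refl->E->L'->H->R'->B->plug->B
Char 2 ('F'): step: R->7, L=7; F->plug->F->R->C->L->D->refl->G->L'->G->R'->A->plug->C
Char 3 ('H'): step: R->0, L->0 (L advanced); H->plug->H->R->F->L->F->refl->A->L'->C->R'->B->plug->B
Char 4 ('B'): step: R->1, L=0; B->plug->B->R->C->L->A->refl->F->L'->F->R'->F->plug->F

Answer: BCBF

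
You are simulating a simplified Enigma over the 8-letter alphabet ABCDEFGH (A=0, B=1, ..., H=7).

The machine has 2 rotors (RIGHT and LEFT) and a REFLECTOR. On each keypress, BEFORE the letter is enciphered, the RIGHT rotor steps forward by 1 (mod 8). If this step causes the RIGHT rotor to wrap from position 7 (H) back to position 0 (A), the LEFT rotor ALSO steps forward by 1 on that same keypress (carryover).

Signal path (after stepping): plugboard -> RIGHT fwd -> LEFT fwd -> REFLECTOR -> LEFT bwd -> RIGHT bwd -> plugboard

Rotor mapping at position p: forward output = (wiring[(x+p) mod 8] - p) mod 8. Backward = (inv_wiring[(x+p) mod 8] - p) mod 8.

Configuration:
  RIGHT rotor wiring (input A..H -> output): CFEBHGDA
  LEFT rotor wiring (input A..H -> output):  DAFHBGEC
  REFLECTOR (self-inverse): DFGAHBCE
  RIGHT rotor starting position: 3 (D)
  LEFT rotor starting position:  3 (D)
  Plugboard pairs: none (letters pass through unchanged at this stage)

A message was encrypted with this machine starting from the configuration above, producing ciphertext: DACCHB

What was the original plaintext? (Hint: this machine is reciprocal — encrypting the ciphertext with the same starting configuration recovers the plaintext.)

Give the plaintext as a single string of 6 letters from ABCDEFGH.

Answer: GFHBFH

Derivation:
Char 1 ('D'): step: R->4, L=3; D->plug->D->R->E->L->H->refl->E->L'->A->R'->G->plug->G
Char 2 ('A'): step: R->5, L=3; A->plug->A->R->B->L->G->refl->C->L'->H->R'->F->plug->F
Char 3 ('C'): step: R->6, L=3; C->plug->C->R->E->L->H->refl->E->L'->A->R'->H->plug->H
Char 4 ('C'): step: R->7, L=3; C->plug->C->R->G->L->F->refl->B->L'->D->R'->B->plug->B
Char 5 ('H'): step: R->0, L->4 (L advanced); H->plug->H->R->A->L->F->refl->B->L'->G->R'->F->plug->F
Char 6 ('B'): step: R->1, L=4; B->plug->B->R->D->L->G->refl->C->L'->B->R'->H->plug->H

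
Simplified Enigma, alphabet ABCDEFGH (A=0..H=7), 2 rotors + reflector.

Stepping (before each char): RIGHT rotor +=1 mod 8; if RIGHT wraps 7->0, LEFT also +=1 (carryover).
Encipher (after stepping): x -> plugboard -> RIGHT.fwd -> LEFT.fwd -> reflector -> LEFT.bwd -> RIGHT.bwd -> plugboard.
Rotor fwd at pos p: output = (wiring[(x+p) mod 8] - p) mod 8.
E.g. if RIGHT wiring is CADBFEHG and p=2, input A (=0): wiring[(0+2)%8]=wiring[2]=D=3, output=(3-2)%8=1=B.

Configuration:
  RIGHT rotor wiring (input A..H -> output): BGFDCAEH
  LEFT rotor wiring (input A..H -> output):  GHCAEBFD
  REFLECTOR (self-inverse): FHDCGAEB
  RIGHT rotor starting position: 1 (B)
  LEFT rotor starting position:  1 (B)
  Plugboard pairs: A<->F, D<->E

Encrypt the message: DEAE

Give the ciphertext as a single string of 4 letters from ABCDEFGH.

Char 1 ('D'): step: R->2, L=1; D->plug->E->R->C->L->H->refl->B->L'->B->R'->B->plug->B
Char 2 ('E'): step: R->3, L=1; E->plug->D->R->B->L->B->refl->H->L'->C->R'->H->plug->H
Char 3 ('A'): step: R->4, L=1; A->plug->F->R->C->L->H->refl->B->L'->B->R'->G->plug->G
Char 4 ('E'): step: R->5, L=1; E->plug->D->R->E->L->A->refl->F->L'->H->R'->B->plug->B

Answer: BHGB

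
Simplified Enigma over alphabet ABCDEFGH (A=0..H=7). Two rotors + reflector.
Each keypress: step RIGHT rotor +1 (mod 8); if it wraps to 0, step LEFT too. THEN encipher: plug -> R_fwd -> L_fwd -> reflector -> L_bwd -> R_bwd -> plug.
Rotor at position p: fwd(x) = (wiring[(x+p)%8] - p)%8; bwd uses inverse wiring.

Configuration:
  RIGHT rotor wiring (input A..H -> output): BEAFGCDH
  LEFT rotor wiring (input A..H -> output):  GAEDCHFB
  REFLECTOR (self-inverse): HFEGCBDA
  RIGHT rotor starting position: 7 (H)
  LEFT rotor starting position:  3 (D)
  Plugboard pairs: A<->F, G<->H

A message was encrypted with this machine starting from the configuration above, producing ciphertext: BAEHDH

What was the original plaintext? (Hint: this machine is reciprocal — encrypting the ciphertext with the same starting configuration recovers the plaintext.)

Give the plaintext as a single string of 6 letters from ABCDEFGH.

Char 1 ('B'): step: R->0, L->4 (L advanced); B->plug->B->R->E->L->C->refl->E->L'->F->R'->D->plug->D
Char 2 ('A'): step: R->1, L=4; A->plug->F->R->C->L->B->refl->F->L'->D->R'->A->plug->F
Char 3 ('E'): step: R->2, L=4; E->plug->E->R->B->L->D->refl->G->L'->A->R'->D->plug->D
Char 4 ('H'): step: R->3, L=4; H->plug->G->R->B->L->D->refl->G->L'->A->R'->D->plug->D
Char 5 ('D'): step: R->4, L=4; D->plug->D->R->D->L->F->refl->B->L'->C->R'->A->plug->F
Char 6 ('H'): step: R->5, L=4; H->plug->G->R->A->L->G->refl->D->L'->B->R'->H->plug->G

Answer: DFDDFG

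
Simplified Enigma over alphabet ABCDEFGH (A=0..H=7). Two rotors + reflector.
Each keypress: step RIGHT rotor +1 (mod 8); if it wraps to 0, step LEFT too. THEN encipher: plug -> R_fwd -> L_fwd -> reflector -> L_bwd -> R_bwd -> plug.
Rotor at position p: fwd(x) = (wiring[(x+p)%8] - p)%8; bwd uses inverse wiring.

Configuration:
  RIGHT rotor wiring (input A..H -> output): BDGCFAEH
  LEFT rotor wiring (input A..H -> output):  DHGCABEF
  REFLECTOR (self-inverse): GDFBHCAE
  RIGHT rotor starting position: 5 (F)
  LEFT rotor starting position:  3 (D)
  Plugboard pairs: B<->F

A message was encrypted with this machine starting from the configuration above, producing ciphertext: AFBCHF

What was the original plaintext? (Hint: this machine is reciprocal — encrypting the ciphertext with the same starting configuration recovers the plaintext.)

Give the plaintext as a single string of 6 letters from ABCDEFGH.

Answer: EHGGDA

Derivation:
Char 1 ('A'): step: R->6, L=3; A->plug->A->R->G->L->E->refl->H->L'->A->R'->E->plug->E
Char 2 ('F'): step: R->7, L=3; F->plug->B->R->C->L->G->refl->A->L'->F->R'->H->plug->H
Char 3 ('B'): step: R->0, L->4 (L advanced); B->plug->F->R->A->L->E->refl->H->L'->E->R'->G->plug->G
Char 4 ('C'): step: R->1, L=4; C->plug->C->R->B->L->F->refl->C->L'->G->R'->G->plug->G
Char 5 ('H'): step: R->2, L=4; H->plug->H->R->B->L->F->refl->C->L'->G->R'->D->plug->D
Char 6 ('F'): step: R->3, L=4; F->plug->B->R->C->L->A->refl->G->L'->H->R'->A->plug->A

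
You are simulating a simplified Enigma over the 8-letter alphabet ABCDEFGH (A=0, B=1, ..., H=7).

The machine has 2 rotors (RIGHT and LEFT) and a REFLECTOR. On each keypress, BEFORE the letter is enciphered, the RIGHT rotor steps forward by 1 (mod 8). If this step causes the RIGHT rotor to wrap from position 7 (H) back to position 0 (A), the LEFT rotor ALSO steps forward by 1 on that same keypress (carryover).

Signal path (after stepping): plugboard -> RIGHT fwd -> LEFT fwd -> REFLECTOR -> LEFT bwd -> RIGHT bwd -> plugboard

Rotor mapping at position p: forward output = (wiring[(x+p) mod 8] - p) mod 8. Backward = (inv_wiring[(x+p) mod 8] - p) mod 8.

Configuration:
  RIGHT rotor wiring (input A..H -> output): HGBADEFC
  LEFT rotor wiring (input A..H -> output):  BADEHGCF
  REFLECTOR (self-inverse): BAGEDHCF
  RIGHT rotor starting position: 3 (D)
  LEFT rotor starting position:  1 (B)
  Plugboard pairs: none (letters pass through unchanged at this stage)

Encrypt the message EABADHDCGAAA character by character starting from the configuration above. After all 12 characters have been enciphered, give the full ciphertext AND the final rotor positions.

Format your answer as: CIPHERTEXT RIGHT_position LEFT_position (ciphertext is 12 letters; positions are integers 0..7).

Char 1 ('E'): step: R->4, L=1; E->plug->E->R->D->L->G->refl->C->L'->B->R'->C->plug->C
Char 2 ('A'): step: R->5, L=1; A->plug->A->R->H->L->A->refl->B->L'->F->R'->C->plug->C
Char 3 ('B'): step: R->6, L=1; B->plug->B->R->E->L->F->refl->H->L'->A->R'->D->plug->D
Char 4 ('A'): step: R->7, L=1; A->plug->A->R->D->L->G->refl->C->L'->B->R'->E->plug->E
Char 5 ('D'): step: R->0, L->2 (L advanced); D->plug->D->R->A->L->B->refl->A->L'->E->R'->F->plug->F
Char 6 ('H'): step: R->1, L=2; H->plug->H->R->G->L->H->refl->F->L'->C->R'->D->plug->D
Char 7 ('D'): step: R->2, L=2; D->plug->D->R->C->L->F->refl->H->L'->G->R'->B->plug->B
Char 8 ('C'): step: R->3, L=2; C->plug->C->R->B->L->C->refl->G->L'->H->R'->E->plug->E
Char 9 ('G'): step: R->4, L=2; G->plug->G->R->F->L->D->refl->E->L'->D->R'->E->plug->E
Char 10 ('A'): step: R->5, L=2; A->plug->A->R->H->L->G->refl->C->L'->B->R'->E->plug->E
Char 11 ('A'): step: R->6, L=2; A->plug->A->R->H->L->G->refl->C->L'->B->R'->C->plug->C
Char 12 ('A'): step: R->7, L=2; A->plug->A->R->D->L->E->refl->D->L'->F->R'->G->plug->G
Final: ciphertext=CCDEFDBEEECG, RIGHT=7, LEFT=2

Answer: CCDEFDBEEECG 7 2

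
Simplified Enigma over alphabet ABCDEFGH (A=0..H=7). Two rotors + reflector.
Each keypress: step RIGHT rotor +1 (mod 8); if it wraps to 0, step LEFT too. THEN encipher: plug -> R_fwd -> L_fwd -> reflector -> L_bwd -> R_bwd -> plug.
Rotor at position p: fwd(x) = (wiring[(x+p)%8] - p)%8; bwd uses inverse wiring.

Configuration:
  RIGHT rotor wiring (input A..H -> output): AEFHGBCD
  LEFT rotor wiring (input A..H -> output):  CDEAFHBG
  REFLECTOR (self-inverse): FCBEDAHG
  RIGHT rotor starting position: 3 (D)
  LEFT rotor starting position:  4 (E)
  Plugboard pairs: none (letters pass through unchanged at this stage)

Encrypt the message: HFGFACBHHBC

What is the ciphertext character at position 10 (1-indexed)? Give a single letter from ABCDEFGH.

Char 1 ('H'): step: R->4, L=4; H->plug->H->R->D->L->C->refl->B->L'->A->R'->F->plug->F
Char 2 ('F'): step: R->5, L=4; F->plug->F->R->A->L->B->refl->C->L'->D->R'->D->plug->D
Char 3 ('G'): step: R->6, L=4; G->plug->G->R->A->L->B->refl->C->L'->D->R'->H->plug->H
Char 4 ('F'): step: R->7, L=4; F->plug->F->R->H->L->E->refl->D->L'->B->R'->B->plug->B
Char 5 ('A'): step: R->0, L->5 (L advanced); A->plug->A->R->A->L->C->refl->B->L'->C->R'->G->plug->G
Char 6 ('C'): step: R->1, L=5; C->plug->C->R->G->L->D->refl->E->L'->B->R'->F->plug->F
Char 7 ('B'): step: R->2, L=5; B->plug->B->R->F->L->H->refl->G->L'->E->R'->C->plug->C
Char 8 ('H'): step: R->3, L=5; H->plug->H->R->C->L->B->refl->C->L'->A->R'->E->plug->E
Char 9 ('H'): step: R->4, L=5; H->plug->H->R->D->L->F->refl->A->L'->H->R'->D->plug->D
Char 10 ('B'): step: R->5, L=5; B->plug->B->R->F->L->H->refl->G->L'->E->R'->A->plug->A

A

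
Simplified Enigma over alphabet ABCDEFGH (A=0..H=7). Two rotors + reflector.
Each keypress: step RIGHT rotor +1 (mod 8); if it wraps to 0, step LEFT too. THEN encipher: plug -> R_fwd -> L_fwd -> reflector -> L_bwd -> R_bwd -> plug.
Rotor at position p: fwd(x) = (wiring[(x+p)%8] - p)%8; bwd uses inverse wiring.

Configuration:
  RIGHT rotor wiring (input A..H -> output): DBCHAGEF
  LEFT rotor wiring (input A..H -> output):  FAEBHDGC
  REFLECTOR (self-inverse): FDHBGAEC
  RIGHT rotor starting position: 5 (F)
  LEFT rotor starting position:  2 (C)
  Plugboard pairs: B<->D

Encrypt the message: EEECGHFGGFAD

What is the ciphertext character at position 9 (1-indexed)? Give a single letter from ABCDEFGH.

Char 1 ('E'): step: R->6, L=2; E->plug->E->R->E->L->E->refl->G->L'->H->R'->B->plug->D
Char 2 ('E'): step: R->7, L=2; E->plug->E->R->A->L->C->refl->H->L'->B->R'->F->plug->F
Char 3 ('E'): step: R->0, L->3 (L advanced); E->plug->E->R->A->L->G->refl->E->L'->B->R'->B->plug->D
Char 4 ('C'): step: R->1, L=3; C->plug->C->R->G->L->F->refl->A->L'->C->R'->H->plug->H
Char 5 ('G'): step: R->2, L=3; G->plug->G->R->B->L->E->refl->G->L'->A->R'->A->plug->A
Char 6 ('H'): step: R->3, L=3; H->plug->H->R->H->L->B->refl->D->L'->D->R'->C->plug->C
Char 7 ('F'): step: R->4, L=3; F->plug->F->R->F->L->C->refl->H->L'->E->R'->A->plug->A
Char 8 ('G'): step: R->5, L=3; G->plug->G->R->C->L->A->refl->F->L'->G->R'->D->plug->B
Char 9 ('G'): step: R->6, L=3; G->plug->G->R->C->L->A->refl->F->L'->G->R'->A->plug->A

A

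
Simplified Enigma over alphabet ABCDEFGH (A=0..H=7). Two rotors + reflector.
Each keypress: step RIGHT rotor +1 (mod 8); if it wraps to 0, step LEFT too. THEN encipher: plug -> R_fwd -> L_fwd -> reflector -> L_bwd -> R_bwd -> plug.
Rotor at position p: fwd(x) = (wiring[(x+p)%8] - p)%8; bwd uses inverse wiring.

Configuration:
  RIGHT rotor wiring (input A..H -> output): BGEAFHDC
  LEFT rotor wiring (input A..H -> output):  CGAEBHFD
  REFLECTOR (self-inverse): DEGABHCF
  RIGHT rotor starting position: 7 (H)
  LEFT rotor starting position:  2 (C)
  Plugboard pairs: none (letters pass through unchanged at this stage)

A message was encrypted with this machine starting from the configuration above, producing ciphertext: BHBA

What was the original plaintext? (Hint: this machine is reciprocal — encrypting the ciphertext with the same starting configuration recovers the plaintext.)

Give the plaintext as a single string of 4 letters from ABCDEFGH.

Answer: CFHE

Derivation:
Char 1 ('B'): step: R->0, L->3 (L advanced); B->plug->B->R->G->L->D->refl->A->L'->E->R'->C->plug->C
Char 2 ('H'): step: R->1, L=3; H->plug->H->R->A->L->B->refl->E->L'->C->R'->F->plug->F
Char 3 ('B'): step: R->2, L=3; B->plug->B->R->G->L->D->refl->A->L'->E->R'->H->plug->H
Char 4 ('A'): step: R->3, L=3; A->plug->A->R->F->L->H->refl->F->L'->H->R'->E->plug->E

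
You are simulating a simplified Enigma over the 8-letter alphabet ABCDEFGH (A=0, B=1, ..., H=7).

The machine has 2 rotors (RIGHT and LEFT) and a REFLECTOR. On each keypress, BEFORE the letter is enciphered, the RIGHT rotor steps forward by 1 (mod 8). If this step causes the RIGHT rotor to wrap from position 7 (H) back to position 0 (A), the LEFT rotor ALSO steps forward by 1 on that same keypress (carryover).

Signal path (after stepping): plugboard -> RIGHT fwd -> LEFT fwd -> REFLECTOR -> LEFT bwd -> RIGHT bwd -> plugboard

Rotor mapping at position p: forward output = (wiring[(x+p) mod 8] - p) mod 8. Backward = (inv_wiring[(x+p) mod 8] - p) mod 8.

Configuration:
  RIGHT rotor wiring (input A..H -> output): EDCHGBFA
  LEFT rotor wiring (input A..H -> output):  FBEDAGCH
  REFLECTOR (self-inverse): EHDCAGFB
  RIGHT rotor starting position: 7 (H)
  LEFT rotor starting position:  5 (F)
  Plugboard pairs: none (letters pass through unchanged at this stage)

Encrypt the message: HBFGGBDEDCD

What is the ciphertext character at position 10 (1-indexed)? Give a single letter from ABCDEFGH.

Char 1 ('H'): step: R->0, L->6 (L advanced); H->plug->H->R->A->L->E->refl->A->L'->H->R'->D->plug->D
Char 2 ('B'): step: R->1, L=6; B->plug->B->R->B->L->B->refl->H->L'->C->R'->A->plug->A
Char 3 ('F'): step: R->2, L=6; F->plug->F->R->G->L->C->refl->D->L'->D->R'->E->plug->E
Char 4 ('G'): step: R->3, L=6; G->plug->G->R->A->L->E->refl->A->L'->H->R'->H->plug->H
Char 5 ('G'): step: R->4, L=6; G->plug->G->R->G->L->C->refl->D->L'->D->R'->H->plug->H
Char 6 ('B'): step: R->5, L=6; B->plug->B->R->A->L->E->refl->A->L'->H->R'->D->plug->D
Char 7 ('D'): step: R->6, L=6; D->plug->D->R->F->L->F->refl->G->L'->E->R'->E->plug->E
Char 8 ('E'): step: R->7, L=6; E->plug->E->R->A->L->E->refl->A->L'->H->R'->F->plug->F
Char 9 ('D'): step: R->0, L->7 (L advanced); D->plug->D->R->H->L->D->refl->C->L'->C->R'->C->plug->C
Char 10 ('C'): step: R->1, L=7; C->plug->C->R->G->L->H->refl->B->L'->F->R'->D->plug->D

D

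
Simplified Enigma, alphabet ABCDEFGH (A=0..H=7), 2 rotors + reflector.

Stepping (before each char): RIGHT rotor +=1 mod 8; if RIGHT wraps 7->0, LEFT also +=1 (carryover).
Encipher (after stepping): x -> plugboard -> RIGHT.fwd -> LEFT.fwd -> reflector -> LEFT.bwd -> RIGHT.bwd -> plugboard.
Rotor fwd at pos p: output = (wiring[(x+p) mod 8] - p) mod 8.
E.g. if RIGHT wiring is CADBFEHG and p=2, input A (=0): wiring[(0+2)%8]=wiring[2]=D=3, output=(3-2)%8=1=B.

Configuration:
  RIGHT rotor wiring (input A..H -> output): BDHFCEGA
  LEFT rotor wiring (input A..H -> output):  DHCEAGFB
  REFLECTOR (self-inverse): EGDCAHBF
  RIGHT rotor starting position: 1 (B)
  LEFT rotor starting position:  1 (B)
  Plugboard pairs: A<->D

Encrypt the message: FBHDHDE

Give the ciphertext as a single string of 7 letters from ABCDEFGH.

Answer: DDBFAAG

Derivation:
Char 1 ('F'): step: R->2, L=1; F->plug->F->R->G->L->A->refl->E->L'->F->R'->A->plug->D
Char 2 ('B'): step: R->3, L=1; B->plug->B->R->H->L->C->refl->D->L'->C->R'->A->plug->D
Char 3 ('H'): step: R->4, L=1; H->plug->H->R->B->L->B->refl->G->L'->A->R'->B->plug->B
Char 4 ('D'): step: R->5, L=1; D->plug->A->R->H->L->C->refl->D->L'->C->R'->F->plug->F
Char 5 ('H'): step: R->6, L=1; H->plug->H->R->G->L->A->refl->E->L'->F->R'->D->plug->A
Char 6 ('D'): step: R->7, L=1; D->plug->A->R->B->L->B->refl->G->L'->A->R'->D->plug->A
Char 7 ('E'): step: R->0, L->2 (L advanced); E->plug->E->R->C->L->G->refl->B->L'->G->R'->G->plug->G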